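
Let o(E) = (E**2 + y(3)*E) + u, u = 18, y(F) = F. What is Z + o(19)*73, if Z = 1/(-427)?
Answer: 13590555/427 ≈ 31828.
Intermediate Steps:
Z = -1/427 ≈ -0.0023419
o(E) = 18 + E**2 + 3*E (o(E) = (E**2 + 3*E) + 18 = 18 + E**2 + 3*E)
Z + o(19)*73 = -1/427 + (18 + 19**2 + 3*19)*73 = -1/427 + (18 + 361 + 57)*73 = -1/427 + 436*73 = -1/427 + 31828 = 13590555/427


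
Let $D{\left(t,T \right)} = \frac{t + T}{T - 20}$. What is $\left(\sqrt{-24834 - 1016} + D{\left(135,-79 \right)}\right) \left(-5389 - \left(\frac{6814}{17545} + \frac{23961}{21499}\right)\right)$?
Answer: $\frac{113864657055856}{37342795545} - \frac{2033297447426 i \sqrt{1034}}{75439991} \approx 3049.2 - 8.6668 \cdot 10^{5} i$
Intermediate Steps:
$D{\left(t,T \right)} = \frac{T + t}{-20 + T}$
$\left(\sqrt{-24834 - 1016} + D{\left(135,-79 \right)}\right) \left(-5389 - \left(\frac{6814}{17545} + \frac{23961}{21499}\right)\right) = \left(\sqrt{-24834 - 1016} + \frac{-79 + 135}{-20 - 79}\right) \left(-5389 - \left(\frac{6814}{17545} + \frac{23961}{21499}\right)\right) = \left(\sqrt{-25850} + \frac{1}{-99} \cdot 56\right) \left(-5389 - \frac{566889931}{377199955}\right) = \left(5 i \sqrt{1034} - \frac{56}{99}\right) \left(-5389 - \frac{566889931}{377199955}\right) = \left(- \frac{56}{99} + 5 i \sqrt{1034}\right) \left(- \frac{2033297447426}{377199955}\right) = \frac{113864657055856}{37342795545} - \frac{2033297447426 i \sqrt{1034}}{75439991}$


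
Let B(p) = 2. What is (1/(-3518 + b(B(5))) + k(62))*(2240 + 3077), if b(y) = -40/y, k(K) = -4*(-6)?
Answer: 451471787/3538 ≈ 1.2761e+5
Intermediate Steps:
k(K) = 24
(1/(-3518 + b(B(5))) + k(62))*(2240 + 3077) = (1/(-3518 - 40/2) + 24)*(2240 + 3077) = (1/(-3518 - 40*1/2) + 24)*5317 = (1/(-3518 - 20) + 24)*5317 = (1/(-3538) + 24)*5317 = (-1/3538 + 24)*5317 = (84911/3538)*5317 = 451471787/3538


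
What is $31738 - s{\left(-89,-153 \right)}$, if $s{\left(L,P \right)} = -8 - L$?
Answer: $31657$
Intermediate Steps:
$31738 - s{\left(-89,-153 \right)} = 31738 - \left(-8 - -89\right) = 31738 - \left(-8 + 89\right) = 31738 - 81 = 31657$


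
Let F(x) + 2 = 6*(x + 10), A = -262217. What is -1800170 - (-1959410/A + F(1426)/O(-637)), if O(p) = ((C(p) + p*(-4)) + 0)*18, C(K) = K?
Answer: -8118567836592319/4509870183 ≈ -1.8002e+6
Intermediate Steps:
O(p) = -54*p (O(p) = ((p + p*(-4)) + 0)*18 = ((p - 4*p) + 0)*18 = (-3*p + 0)*18 = -3*p*18 = -54*p)
F(x) = 58 + 6*x (F(x) = -2 + 6*(x + 10) = -2 + 6*(10 + x) = -2 + (60 + 6*x) = 58 + 6*x)
-1800170 - (-1959410/A + F(1426)/O(-637)) = -1800170 - (-1959410/(-262217) + (58 + 6*1426)/((-54*(-637)))) = -1800170 - (-1959410*(-1/262217) + (58 + 8556)/34398) = -1800170 - (1959410/262217 + 8614*(1/34398)) = -1800170 - (1959410/262217 + 4307/17199) = -1800170 - 1*34829261209/4509870183 = -1800170 - 34829261209/4509870183 = -8118567836592319/4509870183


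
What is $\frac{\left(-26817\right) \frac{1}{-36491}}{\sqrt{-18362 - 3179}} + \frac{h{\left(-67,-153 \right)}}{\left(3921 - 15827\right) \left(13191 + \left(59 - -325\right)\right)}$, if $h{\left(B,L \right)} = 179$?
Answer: $- \frac{179}{161623950} - \frac{3831 i \sqrt{21541}}{112293233} \approx -1.1075 \cdot 10^{-6} - 0.0050072 i$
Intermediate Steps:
$\frac{\left(-26817\right) \frac{1}{-36491}}{\sqrt{-18362 - 3179}} + \frac{h{\left(-67,-153 \right)}}{\left(3921 - 15827\right) \left(13191 + \left(59 - -325\right)\right)} = \frac{\left(-26817\right) \frac{1}{-36491}}{\sqrt{-18362 - 3179}} + \frac{179}{\left(3921 - 15827\right) \left(13191 + \left(59 - -325\right)\right)} = \frac{\left(-26817\right) \left(- \frac{1}{36491}\right)}{\sqrt{-21541}} + \frac{179}{\left(-11906\right) \left(13191 + \left(59 + 325\right)\right)} = \frac{3831}{5213 i \sqrt{21541}} + \frac{179}{\left(-11906\right) \left(13191 + 384\right)} = \frac{3831 \left(- \frac{i \sqrt{21541}}{21541}\right)}{5213} + \frac{179}{\left(-11906\right) 13575} = - \frac{3831 i \sqrt{21541}}{112293233} + \frac{179}{-161623950} = - \frac{3831 i \sqrt{21541}}{112293233} + 179 \left(- \frac{1}{161623950}\right) = - \frac{3831 i \sqrt{21541}}{112293233} - \frac{179}{161623950} = - \frac{179}{161623950} - \frac{3831 i \sqrt{21541}}{112293233}$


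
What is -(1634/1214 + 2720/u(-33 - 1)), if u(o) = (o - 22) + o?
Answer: 157751/5463 ≈ 28.876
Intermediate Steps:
u(o) = -22 + 2*o (u(o) = (-22 + o) + o = -22 + 2*o)
-(1634/1214 + 2720/u(-33 - 1)) = -(1634/1214 + 2720/(-22 + 2*(-33 - 1))) = -(1634*(1/1214) + 2720/(-22 + 2*(-34))) = -(817/607 + 2720/(-22 - 68)) = -(817/607 + 2720/(-90)) = -(817/607 + 2720*(-1/90)) = -(817/607 - 272/9) = -1*(-157751/5463) = 157751/5463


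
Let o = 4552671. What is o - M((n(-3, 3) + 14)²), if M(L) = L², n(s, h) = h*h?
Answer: 4272830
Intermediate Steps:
n(s, h) = h²
o - M((n(-3, 3) + 14)²) = 4552671 - ((3² + 14)²)² = 4552671 - ((9 + 14)²)² = 4552671 - (23²)² = 4552671 - 1*529² = 4552671 - 1*279841 = 4552671 - 279841 = 4272830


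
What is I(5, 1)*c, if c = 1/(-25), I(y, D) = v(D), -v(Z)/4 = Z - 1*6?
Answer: -⅘ ≈ -0.80000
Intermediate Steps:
v(Z) = 24 - 4*Z (v(Z) = -4*(Z - 1*6) = -4*(Z - 6) = -4*(-6 + Z) = 24 - 4*Z)
I(y, D) = 24 - 4*D
c = -1/25 ≈ -0.040000
I(5, 1)*c = (24 - 4*1)*(-1/25) = (24 - 4)*(-1/25) = 20*(-1/25) = -⅘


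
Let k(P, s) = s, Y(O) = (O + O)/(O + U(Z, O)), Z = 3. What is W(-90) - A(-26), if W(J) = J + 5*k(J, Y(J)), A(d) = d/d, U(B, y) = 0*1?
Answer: -81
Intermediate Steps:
U(B, y) = 0
A(d) = 1
Y(O) = 2 (Y(O) = (O + O)/(O + 0) = (2*O)/O = 2)
W(J) = 10 + J (W(J) = J + 5*2 = J + 10 = 10 + J)
W(-90) - A(-26) = (10 - 90) - 1*1 = -80 - 1 = -81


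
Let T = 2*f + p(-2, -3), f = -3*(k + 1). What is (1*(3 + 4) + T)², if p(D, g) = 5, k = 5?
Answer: 576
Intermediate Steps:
f = -18 (f = -3*(5 + 1) = -3*6 = -18)
T = -31 (T = 2*(-18) + 5 = -36 + 5 = -31)
(1*(3 + 4) + T)² = (1*(3 + 4) - 31)² = (1*7 - 31)² = (7 - 31)² = (-24)² = 576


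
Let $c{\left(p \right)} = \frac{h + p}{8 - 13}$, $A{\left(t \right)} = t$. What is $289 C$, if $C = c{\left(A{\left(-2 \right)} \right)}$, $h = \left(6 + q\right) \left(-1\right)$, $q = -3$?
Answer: $289$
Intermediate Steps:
$h = -3$ ($h = \left(6 - 3\right) \left(-1\right) = 3 \left(-1\right) = -3$)
$c{\left(p \right)} = \frac{3}{5} - \frac{p}{5}$ ($c{\left(p \right)} = \frac{-3 + p}{8 - 13} = \frac{-3 + p}{-5} = \left(-3 + p\right) \left(- \frac{1}{5}\right) = \frac{3}{5} - \frac{p}{5}$)
$C = 1$ ($C = \frac{3}{5} - - \frac{2}{5} = \frac{3}{5} + \frac{2}{5} = 1$)
$289 C = 289 \cdot 1 = 289$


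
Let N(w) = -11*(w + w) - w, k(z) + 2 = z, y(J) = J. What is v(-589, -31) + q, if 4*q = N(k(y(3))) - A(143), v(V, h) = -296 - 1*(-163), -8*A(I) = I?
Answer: -4297/32 ≈ -134.28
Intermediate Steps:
k(z) = -2 + z
A(I) = -I/8
N(w) = -23*w (N(w) = -22*w - w = -23*w)
v(V, h) = -133 (v(V, h) = -296 + 163 = -133)
q = -41/32 (q = (-23*(-2 + 3) - (-1)*143/8)/4 = (-23*1 - 1*(-143/8))/4 = (-23 + 143/8)/4 = (1/4)*(-41/8) = -41/32 ≈ -1.2813)
v(-589, -31) + q = -133 - 41/32 = -4297/32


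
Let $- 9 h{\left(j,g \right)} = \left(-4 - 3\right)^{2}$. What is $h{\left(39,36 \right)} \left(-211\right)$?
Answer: $\frac{10339}{9} \approx 1148.8$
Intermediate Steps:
$h{\left(j,g \right)} = - \frac{49}{9}$ ($h{\left(j,g \right)} = - \frac{\left(-4 - 3\right)^{2}}{9} = - \frac{\left(-7\right)^{2}}{9} = \left(- \frac{1}{9}\right) 49 = - \frac{49}{9}$)
$h{\left(39,36 \right)} \left(-211\right) = \left(- \frac{49}{9}\right) \left(-211\right) = \frac{10339}{9}$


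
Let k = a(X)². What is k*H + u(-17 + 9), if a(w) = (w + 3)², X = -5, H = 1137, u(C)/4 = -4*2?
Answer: 18160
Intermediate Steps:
u(C) = -32 (u(C) = 4*(-4*2) = 4*(-8) = -32)
a(w) = (3 + w)²
k = 16 (k = ((3 - 5)²)² = ((-2)²)² = 4² = 16)
k*H + u(-17 + 9) = 16*1137 - 32 = 18192 - 32 = 18160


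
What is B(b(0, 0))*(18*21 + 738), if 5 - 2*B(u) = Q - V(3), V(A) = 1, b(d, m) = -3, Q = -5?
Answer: 6138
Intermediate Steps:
B(u) = 11/2 (B(u) = 5/2 - (-5 - 1*1)/2 = 5/2 - (-5 - 1)/2 = 5/2 - 1/2*(-6) = 5/2 + 3 = 11/2)
B(b(0, 0))*(18*21 + 738) = 11*(18*21 + 738)/2 = 11*(378 + 738)/2 = (11/2)*1116 = 6138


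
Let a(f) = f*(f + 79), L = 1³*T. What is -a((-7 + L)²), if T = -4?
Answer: -24200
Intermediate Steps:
L = -4 (L = 1³*(-4) = 1*(-4) = -4)
a(f) = f*(79 + f)
-a((-7 + L)²) = -(-7 - 4)²*(79 + (-7 - 4)²) = -(-11)²*(79 + (-11)²) = -121*(79 + 121) = -121*200 = -1*24200 = -24200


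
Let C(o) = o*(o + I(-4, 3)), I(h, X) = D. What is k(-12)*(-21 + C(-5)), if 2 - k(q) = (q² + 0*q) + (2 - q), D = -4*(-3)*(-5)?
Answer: -47424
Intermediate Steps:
D = -60 (D = 12*(-5) = -60)
I(h, X) = -60
C(o) = o*(-60 + o) (C(o) = o*(o - 60) = o*(-60 + o))
k(q) = q - q² (k(q) = 2 - ((q² + 0*q) + (2 - q)) = 2 - ((q² + 0) + (2 - q)) = 2 - (q² + (2 - q)) = 2 - (2 + q² - q) = 2 + (-2 + q - q²) = q - q²)
k(-12)*(-21 + C(-5)) = (-12*(1 - 1*(-12)))*(-21 - 5*(-60 - 5)) = (-12*(1 + 12))*(-21 - 5*(-65)) = (-12*13)*(-21 + 325) = -156*304 = -47424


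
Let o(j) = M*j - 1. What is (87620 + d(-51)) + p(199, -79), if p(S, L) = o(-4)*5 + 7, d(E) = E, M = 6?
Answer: 87451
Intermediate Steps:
o(j) = -1 + 6*j (o(j) = 6*j - 1 = -1 + 6*j)
p(S, L) = -118 (p(S, L) = (-1 + 6*(-4))*5 + 7 = (-1 - 24)*5 + 7 = -25*5 + 7 = -125 + 7 = -118)
(87620 + d(-51)) + p(199, -79) = (87620 - 51) - 118 = 87569 - 118 = 87451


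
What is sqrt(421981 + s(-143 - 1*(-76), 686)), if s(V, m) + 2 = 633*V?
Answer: 4*sqrt(23723) ≈ 616.09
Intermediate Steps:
s(V, m) = -2 + 633*V
sqrt(421981 + s(-143 - 1*(-76), 686)) = sqrt(421981 + (-2 + 633*(-143 - 1*(-76)))) = sqrt(421981 + (-2 + 633*(-143 + 76))) = sqrt(421981 + (-2 + 633*(-67))) = sqrt(421981 + (-2 - 42411)) = sqrt(421981 - 42413) = sqrt(379568) = 4*sqrt(23723)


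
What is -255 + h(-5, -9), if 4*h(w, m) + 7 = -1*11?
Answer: -519/2 ≈ -259.50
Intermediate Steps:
h(w, m) = -9/2 (h(w, m) = -7/4 + (-1*11)/4 = -7/4 + (¼)*(-11) = -7/4 - 11/4 = -9/2)
-255 + h(-5, -9) = -255 - 9/2 = -519/2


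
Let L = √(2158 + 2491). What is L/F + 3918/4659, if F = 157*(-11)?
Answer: 1306/1553 - √4649/1727 ≈ 0.80147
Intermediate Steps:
F = -1727
L = √4649 ≈ 68.184
L/F + 3918/4659 = √4649/(-1727) + 3918/4659 = √4649*(-1/1727) + 3918*(1/4659) = -√4649/1727 + 1306/1553 = 1306/1553 - √4649/1727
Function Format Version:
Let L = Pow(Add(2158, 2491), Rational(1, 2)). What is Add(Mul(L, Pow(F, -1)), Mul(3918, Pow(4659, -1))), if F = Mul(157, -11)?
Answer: Add(Rational(1306, 1553), Mul(Rational(-1, 1727), Pow(4649, Rational(1, 2)))) ≈ 0.80147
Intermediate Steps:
F = -1727
L = Pow(4649, Rational(1, 2)) ≈ 68.184
Add(Mul(L, Pow(F, -1)), Mul(3918, Pow(4659, -1))) = Add(Mul(Pow(4649, Rational(1, 2)), Pow(-1727, -1)), Mul(3918, Pow(4659, -1))) = Add(Mul(Pow(4649, Rational(1, 2)), Rational(-1, 1727)), Mul(3918, Rational(1, 4659))) = Add(Mul(Rational(-1, 1727), Pow(4649, Rational(1, 2))), Rational(1306, 1553)) = Add(Rational(1306, 1553), Mul(Rational(-1, 1727), Pow(4649, Rational(1, 2))))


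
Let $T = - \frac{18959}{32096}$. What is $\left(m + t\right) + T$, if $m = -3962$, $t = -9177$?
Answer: $- \frac{421728303}{32096} \approx -13140.0$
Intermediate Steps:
$T = - \frac{18959}{32096}$ ($T = \left(-18959\right) \frac{1}{32096} = - \frac{18959}{32096} \approx -0.5907$)
$\left(m + t\right) + T = \left(-3962 - 9177\right) - \frac{18959}{32096} = -13139 - \frac{18959}{32096} = - \frac{421728303}{32096}$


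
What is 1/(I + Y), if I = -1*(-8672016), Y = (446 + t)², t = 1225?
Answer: 1/11464257 ≈ 8.7228e-8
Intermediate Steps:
Y = 2792241 (Y = (446 + 1225)² = 1671² = 2792241)
I = 8672016
1/(I + Y) = 1/(8672016 + 2792241) = 1/11464257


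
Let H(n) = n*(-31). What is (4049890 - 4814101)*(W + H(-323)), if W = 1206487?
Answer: -929662681500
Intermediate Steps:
H(n) = -31*n
(4049890 - 4814101)*(W + H(-323)) = (4049890 - 4814101)*(1206487 - 31*(-323)) = -764211*(1206487 + 10013) = -764211*1216500 = -929662681500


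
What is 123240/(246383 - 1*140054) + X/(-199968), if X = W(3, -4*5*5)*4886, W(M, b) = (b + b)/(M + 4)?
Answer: 822658015/442966614 ≈ 1.8572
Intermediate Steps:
W(M, b) = 2*b/(4 + M) (W(M, b) = (2*b)/(4 + M) = 2*b/(4 + M))
X = -139600 (X = (2*(-4*5*5)/(4 + 3))*4886 = (2*(-20*5)/7)*4886 = (2*(-100)*(1/7))*4886 = -200/7*4886 = -139600)
123240/(246383 - 1*140054) + X/(-199968) = 123240/(246383 - 1*140054) - 139600/(-199968) = 123240/(246383 - 140054) - 139600*(-1/199968) = 123240/106329 + 8725/12498 = 123240*(1/106329) + 8725/12498 = 41080/35443 + 8725/12498 = 822658015/442966614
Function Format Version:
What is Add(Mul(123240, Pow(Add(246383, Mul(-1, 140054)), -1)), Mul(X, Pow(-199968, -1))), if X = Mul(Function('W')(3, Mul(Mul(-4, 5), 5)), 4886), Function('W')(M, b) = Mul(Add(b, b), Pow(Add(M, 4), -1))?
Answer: Rational(822658015, 442966614) ≈ 1.8572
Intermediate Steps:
Function('W')(M, b) = Mul(2, b, Pow(Add(4, M), -1)) (Function('W')(M, b) = Mul(Mul(2, b), Pow(Add(4, M), -1)) = Mul(2, b, Pow(Add(4, M), -1)))
X = -139600 (X = Mul(Mul(2, Mul(Mul(-4, 5), 5), Pow(Add(4, 3), -1)), 4886) = Mul(Mul(2, Mul(-20, 5), Pow(7, -1)), 4886) = Mul(Mul(2, -100, Rational(1, 7)), 4886) = Mul(Rational(-200, 7), 4886) = -139600)
Add(Mul(123240, Pow(Add(246383, Mul(-1, 140054)), -1)), Mul(X, Pow(-199968, -1))) = Add(Mul(123240, Pow(Add(246383, Mul(-1, 140054)), -1)), Mul(-139600, Pow(-199968, -1))) = Add(Mul(123240, Pow(Add(246383, -140054), -1)), Mul(-139600, Rational(-1, 199968))) = Add(Mul(123240, Pow(106329, -1)), Rational(8725, 12498)) = Add(Mul(123240, Rational(1, 106329)), Rational(8725, 12498)) = Add(Rational(41080, 35443), Rational(8725, 12498)) = Rational(822658015, 442966614)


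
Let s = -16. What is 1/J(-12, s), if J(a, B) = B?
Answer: -1/16 ≈ -0.062500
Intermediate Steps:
1/J(-12, s) = 1/(-16) = -1/16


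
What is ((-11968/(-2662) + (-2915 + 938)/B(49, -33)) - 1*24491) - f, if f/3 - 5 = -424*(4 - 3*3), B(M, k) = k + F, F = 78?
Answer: -56093369/1815 ≈ -30905.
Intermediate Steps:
B(M, k) = 78 + k (B(M, k) = k + 78 = 78 + k)
f = 6375 (f = 15 + 3*(-424*(4 - 3*3)) = 15 + 3*(-424*(4 - 9)) = 15 + 3*(-424*(-5)) = 15 + 3*2120 = 15 + 6360 = 6375)
((-11968/(-2662) + (-2915 + 938)/B(49, -33)) - 1*24491) - f = ((-11968/(-2662) + (-2915 + 938)/(78 - 33)) - 1*24491) - 1*6375 = ((-11968*(-1/2662) - 1977/45) - 24491) - 6375 = ((544/121 - 1977*1/45) - 24491) - 6375 = ((544/121 - 659/15) - 24491) - 6375 = (-71579/1815 - 24491) - 6375 = -44522744/1815 - 6375 = -56093369/1815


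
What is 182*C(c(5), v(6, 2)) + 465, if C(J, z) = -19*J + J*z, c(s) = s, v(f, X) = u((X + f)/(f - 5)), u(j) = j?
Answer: -9545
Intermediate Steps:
v(f, X) = (X + f)/(-5 + f) (v(f, X) = (X + f)/(f - 5) = (X + f)/(-5 + f))
182*C(c(5), v(6, 2)) + 465 = 182*(5*(-19 + (2 + 6)/(-5 + 6))) + 465 = 182*(5*(-19 + 8/1)) + 465 = 182*(5*(-19 + 1*8)) + 465 = 182*(5*(-19 + 8)) + 465 = 182*(5*(-11)) + 465 = 182*(-55) + 465 = -10010 + 465 = -9545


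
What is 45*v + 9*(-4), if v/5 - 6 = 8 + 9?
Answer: 5139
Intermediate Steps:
v = 115 (v = 30 + 5*(8 + 9) = 30 + 5*17 = 30 + 85 = 115)
45*v + 9*(-4) = 45*115 + 9*(-4) = 5175 - 36 = 5139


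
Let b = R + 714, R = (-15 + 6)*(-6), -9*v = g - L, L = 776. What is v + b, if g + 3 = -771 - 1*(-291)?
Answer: 8171/9 ≈ 907.89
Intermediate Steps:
g = -483 (g = -3 + (-771 - 1*(-291)) = -3 + (-771 + 291) = -3 - 480 = -483)
v = 1259/9 (v = -(-483 - 1*776)/9 = -(-483 - 776)/9 = -1/9*(-1259) = 1259/9 ≈ 139.89)
R = 54 (R = -9*(-6) = 54)
b = 768 (b = 54 + 714 = 768)
v + b = 1259/9 + 768 = 8171/9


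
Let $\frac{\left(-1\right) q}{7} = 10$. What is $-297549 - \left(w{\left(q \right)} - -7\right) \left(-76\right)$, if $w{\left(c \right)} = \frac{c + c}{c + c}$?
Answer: $-296941$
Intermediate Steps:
$q = -70$ ($q = \left(-7\right) 10 = -70$)
$w{\left(c \right)} = 1$ ($w{\left(c \right)} = \frac{2 c}{2 c} = 2 c \frac{1}{2 c} = 1$)
$-297549 - \left(w{\left(q \right)} - -7\right) \left(-76\right) = -297549 - \left(1 - -7\right) \left(-76\right) = -297549 - \left(1 + \left(-17 + 24\right)\right) \left(-76\right) = -297549 - \left(1 + 7\right) \left(-76\right) = -297549 - 8 \left(-76\right) = -297549 - -608 = -297549 + 608 = -296941$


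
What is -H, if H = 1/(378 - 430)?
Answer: 1/52 ≈ 0.019231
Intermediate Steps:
H = -1/52 (H = 1/(-52) = -1/52 ≈ -0.019231)
-H = -1*(-1/52) = 1/52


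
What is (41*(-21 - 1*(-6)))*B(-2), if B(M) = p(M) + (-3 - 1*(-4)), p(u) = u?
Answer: 615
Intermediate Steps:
B(M) = 1 + M (B(M) = M + (-3 - 1*(-4)) = M + (-3 + 4) = M + 1 = 1 + M)
(41*(-21 - 1*(-6)))*B(-2) = (41*(-21 - 1*(-6)))*(1 - 2) = (41*(-21 + 6))*(-1) = (41*(-15))*(-1) = -615*(-1) = 615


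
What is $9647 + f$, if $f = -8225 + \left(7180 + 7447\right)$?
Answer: $16049$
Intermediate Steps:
$f = 6402$ ($f = -8225 + 14627 = 6402$)
$9647 + f = 9647 + 6402 = 16049$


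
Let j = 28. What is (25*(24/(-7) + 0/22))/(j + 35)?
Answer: -200/147 ≈ -1.3605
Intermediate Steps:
(25*(24/(-7) + 0/22))/(j + 35) = (25*(24/(-7) + 0/22))/(28 + 35) = (25*(24*(-1/7) + 0*(1/22)))/63 = (25*(-24/7 + 0))*(1/63) = (25*(-24/7))*(1/63) = -600/7*1/63 = -200/147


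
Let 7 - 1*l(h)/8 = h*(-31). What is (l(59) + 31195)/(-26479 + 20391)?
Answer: -45883/6088 ≈ -7.5366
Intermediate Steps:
l(h) = 56 + 248*h (l(h) = 56 - 8*h*(-31) = 56 - (-248)*h = 56 + 248*h)
(l(59) + 31195)/(-26479 + 20391) = ((56 + 248*59) + 31195)/(-26479 + 20391) = ((56 + 14632) + 31195)/(-6088) = (14688 + 31195)*(-1/6088) = 45883*(-1/6088) = -45883/6088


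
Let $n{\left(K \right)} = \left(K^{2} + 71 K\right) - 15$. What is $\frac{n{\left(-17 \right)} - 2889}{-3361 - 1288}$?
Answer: $\frac{3822}{4649} \approx 0.82211$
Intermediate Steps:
$n{\left(K \right)} = -15 + K^{2} + 71 K$
$\frac{n{\left(-17 \right)} - 2889}{-3361 - 1288} = \frac{\left(-15 + \left(-17\right)^{2} + 71 \left(-17\right)\right) - 2889}{-3361 - 1288} = \frac{\left(-15 + 289 - 1207\right) - 2889}{-4649} = \left(-933 - 2889\right) \left(- \frac{1}{4649}\right) = \left(-3822\right) \left(- \frac{1}{4649}\right) = \frac{3822}{4649}$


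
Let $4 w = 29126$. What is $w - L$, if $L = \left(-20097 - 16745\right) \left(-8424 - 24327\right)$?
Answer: $- \frac{2413210121}{2} \approx -1.2066 \cdot 10^{9}$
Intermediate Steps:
$w = \frac{14563}{2}$ ($w = \frac{1}{4} \cdot 29126 = \frac{14563}{2} \approx 7281.5$)
$L = 1206612342$ ($L = \left(-36842\right) \left(-32751\right) = 1206612342$)
$w - L = \frac{14563}{2} - 1206612342 = - \frac{2413210121}{2}$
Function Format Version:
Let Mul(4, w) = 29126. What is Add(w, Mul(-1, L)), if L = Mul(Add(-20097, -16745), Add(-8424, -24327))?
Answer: Rational(-2413210121, 2) ≈ -1.2066e+9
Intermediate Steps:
w = Rational(14563, 2) (w = Mul(Rational(1, 4), 29126) = Rational(14563, 2) ≈ 7281.5)
L = 1206612342 (L = Mul(-36842, -32751) = 1206612342)
Add(w, Mul(-1, L)) = Add(Rational(14563, 2), Mul(-1, 1206612342)) = Add(Rational(14563, 2), -1206612342) = Rational(-2413210121, 2)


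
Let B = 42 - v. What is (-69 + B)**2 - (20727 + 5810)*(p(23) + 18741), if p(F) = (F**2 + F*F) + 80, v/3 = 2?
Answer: -527527934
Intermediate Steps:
v = 6 (v = 3*2 = 6)
B = 36 (B = 42 - 1*6 = 42 - 6 = 36)
p(F) = 80 + 2*F**2 (p(F) = (F**2 + F**2) + 80 = 2*F**2 + 80 = 80 + 2*F**2)
(-69 + B)**2 - (20727 + 5810)*(p(23) + 18741) = (-69 + 36)**2 - (20727 + 5810)*((80 + 2*23**2) + 18741) = (-33)**2 - 26537*((80 + 2*529) + 18741) = 1089 - 26537*((80 + 1058) + 18741) = 1089 - 26537*(1138 + 18741) = 1089 - 26537*19879 = 1089 - 1*527529023 = 1089 - 527529023 = -527527934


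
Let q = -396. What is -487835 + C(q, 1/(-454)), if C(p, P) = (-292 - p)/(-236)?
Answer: -28782291/59 ≈ -4.8784e+5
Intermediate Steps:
C(p, P) = 73/59 + p/236 (C(p, P) = (-292 - p)*(-1/236) = 73/59 + p/236)
-487835 + C(q, 1/(-454)) = -487835 + (73/59 + (1/236)*(-396)) = -487835 + (73/59 - 99/59) = -487835 - 26/59 = -28782291/59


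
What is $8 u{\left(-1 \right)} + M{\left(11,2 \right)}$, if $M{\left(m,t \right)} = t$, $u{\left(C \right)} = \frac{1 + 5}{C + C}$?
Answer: $-22$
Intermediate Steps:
$u{\left(C \right)} = \frac{3}{C}$ ($u{\left(C \right)} = \frac{6}{2 C} = 6 \frac{1}{2 C} = \frac{3}{C}$)
$8 u{\left(-1 \right)} + M{\left(11,2 \right)} = 8 \frac{3}{-1} + 2 = 8 \cdot 3 \left(-1\right) + 2 = 8 \left(-3\right) + 2 = -24 + 2 = -22$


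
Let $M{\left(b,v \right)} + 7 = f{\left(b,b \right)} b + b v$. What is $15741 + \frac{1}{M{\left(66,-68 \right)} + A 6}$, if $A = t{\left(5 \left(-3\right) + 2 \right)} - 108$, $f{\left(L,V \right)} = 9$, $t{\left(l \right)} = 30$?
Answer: $\frac{68772428}{4369} \approx 15741.0$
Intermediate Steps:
$A = -78$ ($A = 30 - 108 = -78$)
$M{\left(b,v \right)} = -7 + 9 b + b v$ ($M{\left(b,v \right)} = -7 + \left(9 b + b v\right) = -7 + 9 b + b v$)
$15741 + \frac{1}{M{\left(66,-68 \right)} + A 6} = 15741 + \frac{1}{\left(-7 + 9 \cdot 66 + 66 \left(-68\right)\right) - 468} = 15741 + \frac{1}{\left(-7 + 594 - 4488\right) - 468} = 15741 + \frac{1}{-3901 - 468} = 15741 + \frac{1}{-4369} = 15741 - \frac{1}{4369} = \frac{68772428}{4369}$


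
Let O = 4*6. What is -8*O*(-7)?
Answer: 1344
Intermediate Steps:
O = 24
-8*O*(-7) = -8*24*(-7) = -192*(-7) = 1344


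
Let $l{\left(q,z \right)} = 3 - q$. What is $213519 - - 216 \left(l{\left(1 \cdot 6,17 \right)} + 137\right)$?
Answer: $242463$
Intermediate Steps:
$213519 - - 216 \left(l{\left(1 \cdot 6,17 \right)} + 137\right) = 213519 - - 216 \left(\left(3 - 1 \cdot 6\right) + 137\right) = 213519 - - 216 \left(\left(3 - 6\right) + 137\right) = 213519 - - 216 \left(-3 + 137\right) = 213519 - \left(-216\right) 134 = 213519 - -28944 = 213519 + 28944 = 242463$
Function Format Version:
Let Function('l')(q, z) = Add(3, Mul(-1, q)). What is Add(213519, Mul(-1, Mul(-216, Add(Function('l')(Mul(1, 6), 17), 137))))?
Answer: 242463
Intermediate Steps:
Add(213519, Mul(-1, Mul(-216, Add(Function('l')(Mul(1, 6), 17), 137)))) = Add(213519, Mul(-1, Mul(-216, Add(Add(3, Mul(-1, Mul(1, 6))), 137)))) = Add(213519, Mul(-1, Mul(-216, Add(Add(3, Mul(-1, 6)), 137)))) = Add(213519, Mul(-1, Mul(-216, Add(Add(3, -6), 137)))) = Add(213519, Mul(-1, Mul(-216, Add(-3, 137)))) = Add(213519, Mul(-1, Mul(-216, 134))) = Add(213519, Mul(-1, -28944)) = Add(213519, 28944) = 242463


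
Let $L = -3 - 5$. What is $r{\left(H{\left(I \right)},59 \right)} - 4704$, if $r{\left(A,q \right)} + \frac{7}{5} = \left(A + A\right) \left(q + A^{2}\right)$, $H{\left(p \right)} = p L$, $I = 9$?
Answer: $- \frac{3798487}{5} \approx -7.597 \cdot 10^{5}$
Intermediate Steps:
$L = -8$ ($L = -3 - 5 = -8$)
$H{\left(p \right)} = - 8 p$ ($H{\left(p \right)} = p \left(-8\right) = - 8 p$)
$r{\left(A,q \right)} = - \frac{7}{5} + 2 A \left(q + A^{2}\right)$ ($r{\left(A,q \right)} = - \frac{7}{5} + \left(A + A\right) \left(q + A^{2}\right) = - \frac{7}{5} + 2 A \left(q + A^{2}\right)$)
$r{\left(H{\left(I \right)},59 \right)} - 4704 = \left(- \frac{7}{5} + 2 \left(\left(-8\right) 9\right)^{3} + 2 \left(\left(-8\right) 9\right) 59\right) - 4704 = \left(- \frac{7}{5} + 2 \left(-72\right)^{3} + 2 \left(-72\right) 59\right) - 4704 = \left(- \frac{7}{5} + 2 \left(-373248\right) - 8496\right) - 4704 = \left(- \frac{7}{5} - 746496 - 8496\right) - 4704 = - \frac{3774967}{5} - 4704 = - \frac{3798487}{5}$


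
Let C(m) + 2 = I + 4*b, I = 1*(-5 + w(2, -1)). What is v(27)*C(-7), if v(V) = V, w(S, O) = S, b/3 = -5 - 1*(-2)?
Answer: -1107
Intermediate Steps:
b = -9 (b = 3*(-5 - 1*(-2)) = 3*(-5 + 2) = 3*(-3) = -9)
I = -3 (I = 1*(-5 + 2) = 1*(-3) = -3)
C(m) = -41 (C(m) = -2 + (-3 + 4*(-9)) = -2 + (-3 - 36) = -2 - 39 = -41)
v(27)*C(-7) = 27*(-41) = -1107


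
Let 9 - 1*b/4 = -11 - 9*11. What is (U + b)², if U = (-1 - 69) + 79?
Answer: 235225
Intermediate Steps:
b = 476 (b = 36 - 4*(-11 - 9*11) = 36 - 4*(-11 - 99) = 36 - 4*(-110) = 36 + 440 = 476)
U = 9 (U = -70 + 79 = 9)
(U + b)² = (9 + 476)² = 485² = 235225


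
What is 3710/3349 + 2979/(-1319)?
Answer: -5083181/4417331 ≈ -1.1507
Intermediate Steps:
3710/3349 + 2979/(-1319) = 3710*(1/3349) + 2979*(-1/1319) = 3710/3349 - 2979/1319 = -5083181/4417331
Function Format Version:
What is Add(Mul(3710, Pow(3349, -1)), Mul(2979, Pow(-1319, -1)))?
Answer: Rational(-5083181, 4417331) ≈ -1.1507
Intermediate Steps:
Add(Mul(3710, Pow(3349, -1)), Mul(2979, Pow(-1319, -1))) = Add(Mul(3710, Rational(1, 3349)), Mul(2979, Rational(-1, 1319))) = Add(Rational(3710, 3349), Rational(-2979, 1319)) = Rational(-5083181, 4417331)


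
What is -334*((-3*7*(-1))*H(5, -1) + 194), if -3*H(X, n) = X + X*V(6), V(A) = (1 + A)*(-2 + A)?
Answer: 274214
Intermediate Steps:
H(X, n) = -29*X/3 (H(X, n) = -(X + X*(-2 + 6² - 1*6))/3 = -(X + X*(-2 + 36 - 6))/3 = -(X + X*28)/3 = -(X + 28*X)/3 = -29*X/3)
-334*((-3*7*(-1))*H(5, -1) + 194) = -334*((-3*7*(-1))*(-29/3*5) + 194) = -334*(-21*(-1)*(-145/3) + 194) = -334*(21*(-145/3) + 194) = -334*(-1015 + 194) = -334*(-821) = 274214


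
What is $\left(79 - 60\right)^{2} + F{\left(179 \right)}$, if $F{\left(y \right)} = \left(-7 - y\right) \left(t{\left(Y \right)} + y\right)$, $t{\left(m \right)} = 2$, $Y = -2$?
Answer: $-33305$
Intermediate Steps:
$F{\left(y \right)} = \left(-7 - y\right) \left(2 + y\right)$
$\left(79 - 60\right)^{2} + F{\left(179 \right)} = \left(79 - 60\right)^{2} - 33666 = 19^{2} - 33666 = 361 - 33666 = -33305$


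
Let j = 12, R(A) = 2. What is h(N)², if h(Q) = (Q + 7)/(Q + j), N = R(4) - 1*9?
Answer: 0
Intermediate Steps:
N = -7 (N = 2 - 1*9 = 2 - 9 = -7)
h(Q) = (7 + Q)/(12 + Q) (h(Q) = (Q + 7)/(Q + 12) = (7 + Q)/(12 + Q))
h(N)² = ((7 - 7)/(12 - 7))² = (0/5)² = ((⅕)*0)² = 0² = 0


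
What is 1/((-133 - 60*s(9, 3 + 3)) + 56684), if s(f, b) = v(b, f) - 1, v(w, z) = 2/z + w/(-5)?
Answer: 3/170009 ≈ 1.7646e-5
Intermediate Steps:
v(w, z) = 2/z - w/5 (v(w, z) = 2/z + w*(-⅕) = 2/z - w/5)
s(f, b) = -1 + 2/f - b/5 (s(f, b) = (2/f - b/5) - 1 = -1 + 2/f - b/5)
1/((-133 - 60*s(9, 3 + 3)) + 56684) = 1/((-133 - 60*(-1 + 2/9 - (3 + 3)/5)) + 56684) = 1/((-133 - 60*(-1 + 2*(⅑) - ⅕*6)) + 56684) = 1/((-133 - 60*(-1 + 2/9 - 6/5)) + 56684) = 1/((-133 - 60*(-89/45)) + 56684) = 1/((-133 + 356/3) + 56684) = 1/(-43/3 + 56684) = 1/(170009/3) = 3/170009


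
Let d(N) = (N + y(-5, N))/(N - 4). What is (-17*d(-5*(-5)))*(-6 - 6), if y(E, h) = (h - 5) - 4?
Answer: 2788/7 ≈ 398.29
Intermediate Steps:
y(E, h) = -9 + h (y(E, h) = (-5 + h) - 4 = -9 + h)
d(N) = (-9 + 2*N)/(-4 + N) (d(N) = (N + (-9 + N))/(N - 4) = (-9 + 2*N)/(-4 + N))
(-17*d(-5*(-5)))*(-6 - 6) = (-17*(-9 + 2*(-5*(-5)))/(-4 - 5*(-5)))*(-6 - 6) = -17*(-9 + 2*25)/(-4 + 25)*(-12) = -17*(-9 + 50)/21*(-12) = -17*41/21*(-12) = -697/21*(-12) = 2788/7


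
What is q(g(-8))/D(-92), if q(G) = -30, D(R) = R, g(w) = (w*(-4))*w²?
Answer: 15/46 ≈ 0.32609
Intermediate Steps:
g(w) = -4*w³ (g(w) = (-4*w)*w² = -4*w³)
q(g(-8))/D(-92) = -30/(-92) = -30*(-1/92) = 15/46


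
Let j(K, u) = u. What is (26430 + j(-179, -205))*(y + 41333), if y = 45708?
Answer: 2282650225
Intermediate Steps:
(26430 + j(-179, -205))*(y + 41333) = (26430 - 205)*(45708 + 41333) = 26225*87041 = 2282650225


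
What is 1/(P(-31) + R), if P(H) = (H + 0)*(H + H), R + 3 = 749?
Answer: 1/2668 ≈ 0.00037481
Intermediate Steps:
R = 746 (R = -3 + 749 = 746)
P(H) = 2*H**2 (P(H) = H*(2*H) = 2*H**2)
1/(P(-31) + R) = 1/(2*(-31)**2 + 746) = 1/(2*961 + 746) = 1/(1922 + 746) = 1/2668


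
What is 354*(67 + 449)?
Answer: 182664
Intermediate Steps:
354*(67 + 449) = 354*516 = 182664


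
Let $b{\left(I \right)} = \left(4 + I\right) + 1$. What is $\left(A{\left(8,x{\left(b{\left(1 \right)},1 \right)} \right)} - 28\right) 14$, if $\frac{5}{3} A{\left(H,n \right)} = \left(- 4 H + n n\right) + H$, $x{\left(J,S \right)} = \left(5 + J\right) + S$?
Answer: $616$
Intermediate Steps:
$b{\left(I \right)} = 5 + I$
$x{\left(J,S \right)} = 5 + J + S$
$A{\left(H,n \right)} = - \frac{9 H}{5} + \frac{3 n^{2}}{5}$ ($A{\left(H,n \right)} = \frac{3 \left(\left(- 4 H + n n\right) + H\right)}{5} = \frac{3 \left(\left(- 4 H + n^{2}\right) + H\right)}{5} = \frac{3 \left(\left(n^{2} - 4 H\right) + H\right)}{5} = \frac{3 \left(n^{2} - 3 H\right)}{5} = - \frac{9 H}{5} + \frac{3 n^{2}}{5}$)
$\left(A{\left(8,x{\left(b{\left(1 \right)},1 \right)} \right)} - 28\right) 14 = \left(\left(\left(- \frac{9}{5}\right) 8 + \frac{3 \left(5 + \left(5 + 1\right) + 1\right)^{2}}{5}\right) - 28\right) 14 = \left(\left(- \frac{72}{5} + \frac{3 \left(5 + 6 + 1\right)^{2}}{5}\right) - 28\right) 14 = \left(\left(- \frac{72}{5} + \frac{3 \cdot 12^{2}}{5}\right) - 28\right) 14 = \left(\left(- \frac{72}{5} + \frac{3}{5} \cdot 144\right) - 28\right) 14 = \left(\left(- \frac{72}{5} + \frac{432}{5}\right) - 28\right) 14 = \left(72 - 28\right) 14 = 44 \cdot 14 = 616$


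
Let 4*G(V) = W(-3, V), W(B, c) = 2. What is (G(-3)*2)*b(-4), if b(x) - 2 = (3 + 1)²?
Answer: 18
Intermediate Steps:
b(x) = 18 (b(x) = 2 + (3 + 1)² = 2 + 4² = 2 + 16 = 18)
G(V) = ½ (G(V) = (¼)*2 = ½)
(G(-3)*2)*b(-4) = ((½)*2)*18 = 1*18 = 18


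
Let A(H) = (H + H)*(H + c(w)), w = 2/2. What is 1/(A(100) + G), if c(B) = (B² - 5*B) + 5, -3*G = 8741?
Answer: 3/51859 ≈ 5.7849e-5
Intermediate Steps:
w = 1 (w = 2*(½) = 1)
G = -8741/3 (G = -⅓*8741 = -8741/3 ≈ -2913.7)
c(B) = 5 + B² - 5*B
A(H) = 2*H*(1 + H) (A(H) = (H + H)*(H + (5 + 1² - 5*1)) = (2*H)*(H + (5 + 1 - 5)) = (2*H)*(H + 1) = (2*H)*(1 + H) = 2*H*(1 + H))
1/(A(100) + G) = 1/(2*100*(1 + 100) - 8741/3) = 1/(2*100*101 - 8741/3) = 1/(20200 - 8741/3) = 1/(51859/3) = 3/51859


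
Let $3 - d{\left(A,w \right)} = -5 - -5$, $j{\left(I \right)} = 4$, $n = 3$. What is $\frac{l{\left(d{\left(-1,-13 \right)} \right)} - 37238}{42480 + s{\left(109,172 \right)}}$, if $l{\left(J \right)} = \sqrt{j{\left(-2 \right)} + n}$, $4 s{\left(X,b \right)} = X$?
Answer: $- \frac{148952}{170029} + \frac{4 \sqrt{7}}{170029} \approx -0.87598$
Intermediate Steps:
$s{\left(X,b \right)} = \frac{X}{4}$
$d{\left(A,w \right)} = 3$ ($d{\left(A,w \right)} = 3 - \left(-5 - -5\right) = 3 - \left(-5 + 5\right) = 3 - 0 = 3 + 0 = 3$)
$l{\left(J \right)} = \sqrt{7}$ ($l{\left(J \right)} = \sqrt{4 + 3} = \sqrt{7}$)
$\frac{l{\left(d{\left(-1,-13 \right)} \right)} - 37238}{42480 + s{\left(109,172 \right)}} = \frac{\sqrt{7} - 37238}{42480 + \frac{1}{4} \cdot 109} = \frac{-37238 + \sqrt{7}}{42480 + \frac{109}{4}} = \frac{-37238 + \sqrt{7}}{\frac{170029}{4}} = \left(-37238 + \sqrt{7}\right) \frac{4}{170029} = - \frac{148952}{170029} + \frac{4 \sqrt{7}}{170029}$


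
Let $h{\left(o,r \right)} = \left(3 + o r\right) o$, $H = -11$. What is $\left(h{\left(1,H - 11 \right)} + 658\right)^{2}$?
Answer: $408321$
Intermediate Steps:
$h{\left(o,r \right)} = o \left(3 + o r\right)$
$\left(h{\left(1,H - 11 \right)} + 658\right)^{2} = \left(1 \left(3 + 1 \left(-11 - 11\right)\right) + 658\right)^{2} = \left(1 \left(3 + 1 \left(-22\right)\right) + 658\right)^{2} = \left(1 \left(3 - 22\right) + 658\right)^{2} = \left(1 \left(-19\right) + 658\right)^{2} = \left(-19 + 658\right)^{2} = 639^{2} = 408321$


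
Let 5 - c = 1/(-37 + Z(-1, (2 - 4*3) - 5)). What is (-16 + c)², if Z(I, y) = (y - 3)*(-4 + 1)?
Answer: 35344/289 ≈ 122.30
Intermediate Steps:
Z(I, y) = 9 - 3*y (Z(I, y) = (-3 + y)*(-3) = 9 - 3*y)
c = 84/17 (c = 5 - 1/(-37 + (9 - 3*((2 - 4*3) - 5))) = 5 - 1/(-37 + (9 - 3*((2 - 12) - 5))) = 5 - 1/(-37 + (9 - 3*(-10 - 5))) = 5 - 1/(-37 + (9 - 3*(-15))) = 5 - 1/(-37 + (9 + 45)) = 5 - 1/(-37 + 54) = 5 - 1/17 = 84/17 ≈ 4.9412)
(-16 + c)² = (-16 + 84/17)² = (-188/17)² = 35344/289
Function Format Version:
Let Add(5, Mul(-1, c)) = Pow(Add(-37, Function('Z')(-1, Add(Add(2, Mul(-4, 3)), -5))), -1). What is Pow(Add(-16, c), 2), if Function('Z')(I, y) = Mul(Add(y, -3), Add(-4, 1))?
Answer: Rational(35344, 289) ≈ 122.30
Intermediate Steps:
Function('Z')(I, y) = Add(9, Mul(-3, y)) (Function('Z')(I, y) = Mul(Add(-3, y), -3) = Add(9, Mul(-3, y)))
c = Rational(84, 17) (c = Add(5, Mul(-1, Pow(Add(-37, Add(9, Mul(-3, Add(Add(2, Mul(-4, 3)), -5)))), -1))) = Add(5, Mul(-1, Pow(Add(-37, Add(9, Mul(-3, Add(Add(2, -12), -5)))), -1))) = Add(5, Mul(-1, Pow(Add(-37, Add(9, Mul(-3, Add(-10, -5)))), -1))) = Add(5, Mul(-1, Pow(Add(-37, Add(9, Mul(-3, -15))), -1))) = Add(5, Mul(-1, Pow(Add(-37, Add(9, 45)), -1))) = Add(5, Mul(-1, Pow(Add(-37, 54), -1))) = Add(5, Mul(-1, Pow(17, -1))) = Add(5, Mul(-1, Rational(1, 17))) = Add(5, Rational(-1, 17)) = Rational(84, 17) ≈ 4.9412)
Pow(Add(-16, c), 2) = Pow(Add(-16, Rational(84, 17)), 2) = Pow(Rational(-188, 17), 2) = Rational(35344, 289)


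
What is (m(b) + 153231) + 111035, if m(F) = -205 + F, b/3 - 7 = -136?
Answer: 263674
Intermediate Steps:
b = -387 (b = 21 + 3*(-136) = 21 - 408 = -387)
(m(b) + 153231) + 111035 = ((-205 - 387) + 153231) + 111035 = (-592 + 153231) + 111035 = 152639 + 111035 = 263674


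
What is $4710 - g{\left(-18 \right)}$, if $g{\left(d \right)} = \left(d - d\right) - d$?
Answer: $4692$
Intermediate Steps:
$g{\left(d \right)} = - d$ ($g{\left(d \right)} = 0 - d = - d$)
$4710 - g{\left(-18 \right)} = 4710 - \left(-1\right) \left(-18\right) = 4710 - 18 = 4692$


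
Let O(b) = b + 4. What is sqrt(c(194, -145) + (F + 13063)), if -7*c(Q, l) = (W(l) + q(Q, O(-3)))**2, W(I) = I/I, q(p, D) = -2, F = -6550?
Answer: sqrt(319130)/7 ≈ 80.702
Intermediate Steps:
O(b) = 4 + b
W(I) = 1
c(Q, l) = -1/7 (c(Q, l) = -(1 - 2)**2/7 = -1/7*(-1)**2 = -1/7*1 = -1/7)
sqrt(c(194, -145) + (F + 13063)) = sqrt(-1/7 + (-6550 + 13063)) = sqrt(-1/7 + 6513) = sqrt(45590/7) = sqrt(319130)/7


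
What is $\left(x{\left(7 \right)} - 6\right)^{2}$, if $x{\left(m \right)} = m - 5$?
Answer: $16$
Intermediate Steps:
$x{\left(m \right)} = -5 + m$ ($x{\left(m \right)} = m - 5 = -5 + m$)
$\left(x{\left(7 \right)} - 6\right)^{2} = \left(\left(-5 + 7\right) - 6\right)^{2} = \left(2 - 6\right)^{2} = \left(-4\right)^{2} = 16$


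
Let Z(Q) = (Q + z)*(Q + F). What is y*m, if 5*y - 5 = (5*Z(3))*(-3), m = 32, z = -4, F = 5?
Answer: 800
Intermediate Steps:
Z(Q) = (-4 + Q)*(5 + Q) (Z(Q) = (Q - 4)*(Q + 5) = (-4 + Q)*(5 + Q))
y = 25 (y = 1 + ((5*(-20 + 3 + 3²))*(-3))/5 = 1 + ((5*(-20 + 3 + 9))*(-3))/5 = 1 + ((5*(-8))*(-3))/5 = 1 + (-40*(-3))/5 = 1 + (⅕)*120 = 1 + 24 = 25)
y*m = 25*32 = 800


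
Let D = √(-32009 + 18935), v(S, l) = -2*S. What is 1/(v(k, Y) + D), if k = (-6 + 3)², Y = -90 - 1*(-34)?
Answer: -3/2233 - I*√13074/13398 ≈ -0.0013435 - 0.0085342*I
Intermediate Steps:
Y = -56 (Y = -90 + 34 = -56)
k = 9 (k = (-3)² = 9)
D = I*√13074 (D = √(-13074) = I*√13074 ≈ 114.34*I)
1/(v(k, Y) + D) = 1/(-2*9 + I*√13074) = 1/(-18 + I*√13074)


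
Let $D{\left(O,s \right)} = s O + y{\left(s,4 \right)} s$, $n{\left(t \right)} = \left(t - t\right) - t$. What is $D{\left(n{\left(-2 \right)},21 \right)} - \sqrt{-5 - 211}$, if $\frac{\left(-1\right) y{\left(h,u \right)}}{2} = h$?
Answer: $-840 - 6 i \sqrt{6} \approx -840.0 - 14.697 i$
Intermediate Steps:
$y{\left(h,u \right)} = - 2 h$
$n{\left(t \right)} = - t$ ($n{\left(t \right)} = 0 - t = - t$)
$D{\left(O,s \right)} = - 2 s^{2} + O s$ ($D{\left(O,s \right)} = s O + - 2 s s = O s - 2 s^{2} = - 2 s^{2} + O s$)
$D{\left(n{\left(-2 \right)},21 \right)} - \sqrt{-5 - 211} = 21 \left(\left(-1\right) \left(-2\right) - 42\right) - \sqrt{-5 - 211} = 21 \left(2 - 42\right) - \sqrt{-216} = 21 \left(-40\right) - 6 i \sqrt{6} = -840 - 6 i \sqrt{6}$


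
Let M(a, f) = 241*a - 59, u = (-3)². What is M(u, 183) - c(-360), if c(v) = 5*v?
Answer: 3910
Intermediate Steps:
u = 9
M(a, f) = -59 + 241*a
M(u, 183) - c(-360) = (-59 + 241*9) - 5*(-360) = (-59 + 2169) - 1*(-1800) = 2110 + 1800 = 3910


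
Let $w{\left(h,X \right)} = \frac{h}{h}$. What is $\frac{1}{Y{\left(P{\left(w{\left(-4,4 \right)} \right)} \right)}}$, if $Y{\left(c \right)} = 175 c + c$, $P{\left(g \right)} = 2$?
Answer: $\frac{1}{352} \approx 0.0028409$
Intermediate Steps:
$w{\left(h,X \right)} = 1$
$Y{\left(c \right)} = 176 c$
$\frac{1}{Y{\left(P{\left(w{\left(-4,4 \right)} \right)} \right)}} = \frac{1}{176 \cdot 2} = \frac{1}{352}$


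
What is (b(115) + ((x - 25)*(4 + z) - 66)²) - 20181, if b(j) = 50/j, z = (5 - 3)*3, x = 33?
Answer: -459645/23 ≈ -19985.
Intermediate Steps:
z = 6 (z = 2*3 = 6)
(b(115) + ((x - 25)*(4 + z) - 66)²) - 20181 = (50/115 + ((33 - 25)*(4 + 6) - 66)²) - 20181 = (50*(1/115) + (8*10 - 66)²) - 20181 = (10/23 + (80 - 66)²) - 20181 = (10/23 + 14²) - 20181 = (10/23 + 196) - 20181 = 4518/23 - 20181 = -459645/23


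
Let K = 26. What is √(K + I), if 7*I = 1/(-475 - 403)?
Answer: 3*√109122230/6146 ≈ 5.0990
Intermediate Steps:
I = -1/6146 (I = 1/(7*(-475 - 403)) = (⅐)/(-878) = (⅐)*(-1/878) = -1/6146 ≈ -0.00016271)
√(K + I) = √(26 - 1/6146) = √(159795/6146) = 3*√109122230/6146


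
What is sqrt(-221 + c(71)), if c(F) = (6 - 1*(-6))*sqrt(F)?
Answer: sqrt(-221 + 12*sqrt(71)) ≈ 10.949*I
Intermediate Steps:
c(F) = 12*sqrt(F) (c(F) = (6 + 6)*sqrt(F) = 12*sqrt(F))
sqrt(-221 + c(71)) = sqrt(-221 + 12*sqrt(71))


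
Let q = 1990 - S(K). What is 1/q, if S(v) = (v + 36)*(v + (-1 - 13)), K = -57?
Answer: 1/499 ≈ 0.0020040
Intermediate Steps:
S(v) = (-14 + v)*(36 + v) (S(v) = (36 + v)*(v - 14) = (36 + v)*(-14 + v) = (-14 + v)*(36 + v))
q = 499 (q = 1990 - (-504 + (-57)**2 + 22*(-57)) = 1990 - (-504 + 3249 - 1254) = 1990 - 1*1491 = 1990 - 1491 = 499)
1/q = 1/499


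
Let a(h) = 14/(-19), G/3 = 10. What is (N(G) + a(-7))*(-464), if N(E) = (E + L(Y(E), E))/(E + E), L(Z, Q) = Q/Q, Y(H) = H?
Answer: 29116/285 ≈ 102.16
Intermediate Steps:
G = 30 (G = 3*10 = 30)
a(h) = -14/19 (a(h) = 14*(-1/19) = -14/19)
L(Z, Q) = 1
N(E) = (1 + E)/(2*E) (N(E) = (E + 1)/(E + E) = (1 + E)/((2*E)) = (1 + E)*(1/(2*E)) = (1 + E)/(2*E))
(N(G) + a(-7))*(-464) = ((1/2)*(1 + 30)/30 - 14/19)*(-464) = ((1/2)*(1/30)*31 - 14/19)*(-464) = (31/60 - 14/19)*(-464) = -251/1140*(-464) = 29116/285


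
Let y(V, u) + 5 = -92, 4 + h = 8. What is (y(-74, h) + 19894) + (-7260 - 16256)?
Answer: -3719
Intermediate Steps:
h = 4 (h = -4 + 8 = 4)
y(V, u) = -97 (y(V, u) = -5 - 92 = -97)
(y(-74, h) + 19894) + (-7260 - 16256) = (-97 + 19894) + (-7260 - 16256) = 19797 - 23516 = -3719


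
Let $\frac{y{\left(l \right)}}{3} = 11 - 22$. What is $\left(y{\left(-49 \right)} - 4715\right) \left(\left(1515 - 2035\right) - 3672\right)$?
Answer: $19903616$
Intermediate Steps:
$y{\left(l \right)} = -33$ ($y{\left(l \right)} = 3 \left(11 - 22\right) = 3 \left(-11\right) = -33$)
$\left(y{\left(-49 \right)} - 4715\right) \left(\left(1515 - 2035\right) - 3672\right) = \left(-33 - 4715\right) \left(\left(1515 - 2035\right) - 3672\right) = - 4748 \left(\left(1515 - 2035\right) - 3672\right) = - 4748 \left(-520 - 3672\right) = \left(-4748\right) \left(-4192\right) = 19903616$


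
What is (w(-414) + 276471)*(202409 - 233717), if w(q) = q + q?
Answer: -8629831044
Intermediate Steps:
w(q) = 2*q
(w(-414) + 276471)*(202409 - 233717) = (2*(-414) + 276471)*(202409 - 233717) = (-828 + 276471)*(-31308) = 275643*(-31308) = -8629831044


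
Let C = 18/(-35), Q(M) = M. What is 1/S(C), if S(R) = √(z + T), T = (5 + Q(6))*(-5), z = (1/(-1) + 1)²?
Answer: -I*√55/55 ≈ -0.13484*I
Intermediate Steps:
z = 0 (z = (-1 + 1)² = 0² = 0)
T = -55 (T = (5 + 6)*(-5) = 11*(-5) = -55)
C = -18/35 (C = 18*(-1/35) = -18/35 ≈ -0.51429)
S(R) = I*√55 (S(R) = √(0 - 55) = √(-55) = I*√55)
1/S(C) = 1/(I*√55) = -I*√55/55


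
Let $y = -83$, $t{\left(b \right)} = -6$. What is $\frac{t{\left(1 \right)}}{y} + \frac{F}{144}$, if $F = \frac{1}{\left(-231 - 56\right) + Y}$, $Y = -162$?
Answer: $\frac{387853}{5366448} \approx 0.072274$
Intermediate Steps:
$F = - \frac{1}{449}$ ($F = \frac{1}{\left(-231 - 56\right) - 162} = \frac{1}{-287 - 162} = \frac{1}{-449} = - \frac{1}{449} \approx -0.0022272$)
$\frac{t{\left(1 \right)}}{y} + \frac{F}{144} = - \frac{6}{-83} - \frac{1}{449 \cdot 144} = \left(-6\right) \left(- \frac{1}{83}\right) - \frac{1}{64656} = \frac{6}{83} - \frac{1}{64656} = \frac{387853}{5366448}$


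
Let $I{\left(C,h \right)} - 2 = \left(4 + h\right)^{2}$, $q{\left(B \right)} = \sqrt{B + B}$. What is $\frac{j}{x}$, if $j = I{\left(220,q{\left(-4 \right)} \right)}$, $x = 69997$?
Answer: $\frac{10}{69997} + \frac{16 i \sqrt{2}}{69997} \approx 0.00014286 + 0.00032326 i$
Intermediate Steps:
$q{\left(B \right)} = \sqrt{2} \sqrt{B}$ ($q{\left(B \right)} = \sqrt{2 B} = \sqrt{2} \sqrt{B}$)
$I{\left(C,h \right)} = 2 + \left(4 + h\right)^{2}$
$j = 2 + \left(4 + 2 i \sqrt{2}\right)^{2}$ ($j = 2 + \left(4 + \sqrt{2} \sqrt{-4}\right)^{2} = 2 + \left(4 + \sqrt{2} \cdot 2 i\right)^{2} = 2 + \left(4 + 2 i \sqrt{2}\right)^{2} \approx 10.0 + 22.627 i$)
$\frac{j}{x} = \frac{10 + 16 i \sqrt{2}}{69997} = \left(10 + 16 i \sqrt{2}\right) \frac{1}{69997} = \frac{10}{69997} + \frac{16 i \sqrt{2}}{69997}$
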